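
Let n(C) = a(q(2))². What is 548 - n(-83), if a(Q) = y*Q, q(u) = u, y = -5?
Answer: 448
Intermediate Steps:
a(Q) = -5*Q
n(C) = 100 (n(C) = (-5*2)² = (-10)² = 100)
548 - n(-83) = 548 - 1*100 = 548 - 100 = 448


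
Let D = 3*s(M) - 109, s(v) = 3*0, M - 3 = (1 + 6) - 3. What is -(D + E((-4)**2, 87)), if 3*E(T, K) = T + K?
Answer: 224/3 ≈ 74.667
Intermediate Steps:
E(T, K) = K/3 + T/3 (E(T, K) = (T + K)/3 = (K + T)/3 = K/3 + T/3)
M = 7 (M = 3 + ((1 + 6) - 3) = 3 + (7 - 3) = 3 + 4 = 7)
s(v) = 0
D = -109 (D = 3*0 - 109 = 0 - 109 = -109)
-(D + E((-4)**2, 87)) = -(-109 + ((1/3)*87 + (1/3)*(-4)**2)) = -(-109 + (29 + (1/3)*16)) = -(-109 + (29 + 16/3)) = -(-109 + 103/3) = -1*(-224/3) = 224/3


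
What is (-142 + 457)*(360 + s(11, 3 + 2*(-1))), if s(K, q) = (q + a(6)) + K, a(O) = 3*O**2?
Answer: 151200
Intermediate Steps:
s(K, q) = 108 + K + q (s(K, q) = (q + 3*6**2) + K = (q + 3*36) + K = (q + 108) + K = (108 + q) + K = 108 + K + q)
(-142 + 457)*(360 + s(11, 3 + 2*(-1))) = (-142 + 457)*(360 + (108 + 11 + (3 + 2*(-1)))) = 315*(360 + (108 + 11 + (3 - 2))) = 315*(360 + (108 + 11 + 1)) = 315*(360 + 120) = 315*480 = 151200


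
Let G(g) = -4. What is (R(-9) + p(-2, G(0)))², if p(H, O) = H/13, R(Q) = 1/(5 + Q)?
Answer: 441/2704 ≈ 0.16309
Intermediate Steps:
p(H, O) = H/13 (p(H, O) = H*(1/13) = H/13)
(R(-9) + p(-2, G(0)))² = (1/(5 - 9) + (1/13)*(-2))² = (1/(-4) - 2/13)² = (-¼ - 2/13)² = (-21/52)² = 441/2704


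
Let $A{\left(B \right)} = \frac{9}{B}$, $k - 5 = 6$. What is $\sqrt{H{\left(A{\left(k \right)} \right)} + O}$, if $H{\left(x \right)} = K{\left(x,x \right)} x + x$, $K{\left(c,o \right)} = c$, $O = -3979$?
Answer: $\frac{i \sqrt{481279}}{11} \approx 63.068 i$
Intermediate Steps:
$k = 11$ ($k = 5 + 6 = 11$)
$H{\left(x \right)} = x + x^{2}$ ($H{\left(x \right)} = x x + x = x^{2} + x = x + x^{2}$)
$\sqrt{H{\left(A{\left(k \right)} \right)} + O} = \sqrt{\frac{9}{11} \left(1 + \frac{9}{11}\right) - 3979} = \sqrt{9 \cdot \frac{1}{11} \left(1 + 9 \cdot \frac{1}{11}\right) - 3979} = \sqrt{\frac{9 \left(1 + \frac{9}{11}\right)}{11} - 3979} = \sqrt{\frac{9}{11} \cdot \frac{20}{11} - 3979} = \sqrt{\frac{180}{121} - 3979} = \sqrt{- \frac{481279}{121}} = \frac{i \sqrt{481279}}{11}$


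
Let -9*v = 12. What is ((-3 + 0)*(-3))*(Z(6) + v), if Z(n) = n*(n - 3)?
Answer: 150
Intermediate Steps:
v = -4/3 (v = -⅑*12 = -4/3 ≈ -1.3333)
Z(n) = n*(-3 + n)
((-3 + 0)*(-3))*(Z(6) + v) = ((-3 + 0)*(-3))*(6*(-3 + 6) - 4/3) = (-3*(-3))*(6*3 - 4/3) = 9*(18 - 4/3) = 9*(50/3) = 150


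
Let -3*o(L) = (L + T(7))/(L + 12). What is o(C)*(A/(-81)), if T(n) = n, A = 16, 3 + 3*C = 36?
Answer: 32/621 ≈ 0.051530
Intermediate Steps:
C = 11 (C = -1 + (1/3)*36 = -1 + 12 = 11)
o(L) = -(7 + L)/(3*(12 + L)) (o(L) = -(L + 7)/(3*(L + 12)) = -(7 + L)/(3*(12 + L)))
o(C)*(A/(-81)) = ((-7 - 1*11)/(3*(12 + 11)))*(16/(-81)) = ((1/3)*(-7 - 11)/23)*(16*(-1/81)) = ((1/3)*(1/23)*(-18))*(-16/81) = -6/23*(-16/81) = 32/621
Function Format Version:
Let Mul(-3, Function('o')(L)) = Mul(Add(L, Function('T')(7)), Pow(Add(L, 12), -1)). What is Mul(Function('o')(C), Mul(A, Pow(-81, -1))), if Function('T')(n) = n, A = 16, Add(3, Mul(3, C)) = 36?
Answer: Rational(32, 621) ≈ 0.051530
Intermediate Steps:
C = 11 (C = Add(-1, Mul(Rational(1, 3), 36)) = Add(-1, 12) = 11)
Function('o')(L) = Mul(Rational(-1, 3), Pow(Add(12, L), -1), Add(7, L)) (Function('o')(L) = Mul(Rational(-1, 3), Mul(Add(L, 7), Pow(Add(L, 12), -1))) = Mul(Rational(-1, 3), Mul(Add(7, L), Pow(Add(12, L), -1))) = Mul(Rational(-1, 3), Mul(Pow(Add(12, L), -1), Add(7, L))) = Mul(Rational(-1, 3), Pow(Add(12, L), -1), Add(7, L)))
Mul(Function('o')(C), Mul(A, Pow(-81, -1))) = Mul(Mul(Rational(1, 3), Pow(Add(12, 11), -1), Add(-7, Mul(-1, 11))), Mul(16, Pow(-81, -1))) = Mul(Mul(Rational(1, 3), Pow(23, -1), Add(-7, -11)), Mul(16, Rational(-1, 81))) = Mul(Mul(Rational(1, 3), Rational(1, 23), -18), Rational(-16, 81)) = Mul(Rational(-6, 23), Rational(-16, 81)) = Rational(32, 621)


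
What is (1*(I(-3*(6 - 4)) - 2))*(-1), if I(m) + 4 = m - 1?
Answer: 13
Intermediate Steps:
I(m) = -5 + m (I(m) = -4 + (m - 1) = -4 + (-1 + m) = -5 + m)
(1*(I(-3*(6 - 4)) - 2))*(-1) = (1*((-5 - 3*(6 - 4)) - 2))*(-1) = (1*((-5 - 3*2) - 2))*(-1) = (1*((-5 - 6) - 2))*(-1) = (1*(-11 - 2))*(-1) = (1*(-13))*(-1) = -13*(-1) = 13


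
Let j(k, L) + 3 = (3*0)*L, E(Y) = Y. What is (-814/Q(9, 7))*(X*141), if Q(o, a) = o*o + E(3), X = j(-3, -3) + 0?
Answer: 57387/14 ≈ 4099.1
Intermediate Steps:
j(k, L) = -3 (j(k, L) = -3 + (3*0)*L = -3 + 0*L = -3 + 0 = -3)
X = -3 (X = -3 + 0 = -3)
Q(o, a) = 3 + o² (Q(o, a) = o*o + 3 = o² + 3 = 3 + o²)
(-814/Q(9, 7))*(X*141) = (-814/(3 + 9²))*(-3*141) = -814/(3 + 81)*(-423) = -814/84*(-423) = -11*37/42*(-423) = -407/42*(-423) = 57387/14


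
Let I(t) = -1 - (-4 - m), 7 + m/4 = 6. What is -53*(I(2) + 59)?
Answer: -3074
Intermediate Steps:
m = -4 (m = -28 + 4*6 = -28 + 24 = -4)
I(t) = -1 (I(t) = -1 - (-4 - 1*(-4)) = -1 - (-4 + 4) = -1 - 1*0 = -1 + 0 = -1)
-53*(I(2) + 59) = -53*(-1 + 59) = -53*58 = -3074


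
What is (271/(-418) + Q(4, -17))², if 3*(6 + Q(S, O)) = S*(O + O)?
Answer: 4249084225/1572516 ≈ 2702.1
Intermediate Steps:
Q(S, O) = -6 + 2*O*S/3 (Q(S, O) = -6 + (S*(O + O))/3 = -6 + (S*(2*O))/3 = -6 + (2*O*S)/3 = -6 + 2*O*S/3)
(271/(-418) + Q(4, -17))² = (271/(-418) + (-6 + (⅔)*(-17)*4))² = (271*(-1/418) + (-6 - 136/3))² = (-271/418 - 154/3)² = (-65185/1254)² = 4249084225/1572516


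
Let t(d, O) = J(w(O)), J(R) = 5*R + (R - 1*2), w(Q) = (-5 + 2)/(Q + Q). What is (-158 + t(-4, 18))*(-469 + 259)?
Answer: 33705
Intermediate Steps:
w(Q) = -3/(2*Q) (w(Q) = -3*1/(2*Q) = -3/(2*Q))
J(R) = -2 + 6*R (J(R) = 5*R + (R - 2) = 5*R + (-2 + R) = -2 + 6*R)
t(d, O) = -2 - 9/O (t(d, O) = -2 + 6*(-3/(2*O)) = -2 - 9/O)
(-158 + t(-4, 18))*(-469 + 259) = (-158 + (-2 - 9/18))*(-469 + 259) = (-158 + (-2 - 9*1/18))*(-210) = (-158 + (-2 - 1/2))*(-210) = (-158 - 5/2)*(-210) = -321/2*(-210) = 33705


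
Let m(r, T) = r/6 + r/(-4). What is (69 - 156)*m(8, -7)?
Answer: 58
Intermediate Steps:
m(r, T) = -r/12 (m(r, T) = r*(1/6) + r*(-1/4) = r/6 - r/4 = -r/12)
(69 - 156)*m(8, -7) = (69 - 156)*(-1/12*8) = -87*(-2/3) = 58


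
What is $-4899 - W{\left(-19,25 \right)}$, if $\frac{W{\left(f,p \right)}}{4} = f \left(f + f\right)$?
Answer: $-7787$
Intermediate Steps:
$W{\left(f,p \right)} = 8 f^{2}$ ($W{\left(f,p \right)} = 4 f \left(f + f\right) = 4 f 2 f = 4 \cdot 2 f^{2} = 8 f^{2}$)
$-4899 - W{\left(-19,25 \right)} = -4899 - 8 \left(-19\right)^{2} = -4899 - 8 \cdot 361 = -4899 - 2888 = -7787$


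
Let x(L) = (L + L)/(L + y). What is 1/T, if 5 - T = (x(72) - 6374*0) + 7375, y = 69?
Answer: -47/346438 ≈ -0.00013567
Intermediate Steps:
x(L) = 2*L/(69 + L) (x(L) = (L + L)/(L + 69) = (2*L)/(69 + L) = 2*L/(69 + L))
T = -346438/47 (T = 5 - ((2*72/(69 + 72) - 6374*0) + 7375) = 5 - ((2*72/141 - 1*0) + 7375) = 5 - ((2*72*(1/141) + 0) + 7375) = 5 - ((48/47 + 0) + 7375) = 5 - (48/47 + 7375) = 5 - 1*346673/47 = 5 - 346673/47 = -346438/47 ≈ -7371.0)
1/T = 1/(-346438/47) = -47/346438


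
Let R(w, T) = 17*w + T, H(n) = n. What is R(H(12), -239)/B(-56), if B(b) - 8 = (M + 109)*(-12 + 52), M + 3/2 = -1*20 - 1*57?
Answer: -35/1228 ≈ -0.028502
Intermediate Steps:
M = -157/2 (M = -3/2 + (-1*20 - 1*57) = -3/2 + (-20 - 57) = -3/2 - 77 = -157/2 ≈ -78.500)
B(b) = 1228 (B(b) = 8 + (-157/2 + 109)*(-12 + 52) = 8 + (61/2)*40 = 8 + 1220 = 1228)
R(w, T) = T + 17*w
R(H(12), -239)/B(-56) = (-239 + 17*12)/1228 = (-239 + 204)*(1/1228) = -35*1/1228 = -35/1228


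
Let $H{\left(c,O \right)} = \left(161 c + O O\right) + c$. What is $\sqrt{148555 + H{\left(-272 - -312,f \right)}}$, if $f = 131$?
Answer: $2 \sqrt{43049} \approx 414.96$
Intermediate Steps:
$H{\left(c,O \right)} = O^{2} + 162 c$ ($H{\left(c,O \right)} = \left(161 c + O^{2}\right) + c = \left(O^{2} + 161 c\right) + c = O^{2} + 162 c$)
$\sqrt{148555 + H{\left(-272 - -312,f \right)}} = \sqrt{148555 + \left(131^{2} + 162 \left(-272 - -312\right)\right)} = \sqrt{148555 + \left(17161 + 162 \left(-272 + 312\right)\right)} = \sqrt{148555 + \left(17161 + 162 \cdot 40\right)} = \sqrt{148555 + \left(17161 + 6480\right)} = \sqrt{148555 + 23641} = \sqrt{172196} = 2 \sqrt{43049}$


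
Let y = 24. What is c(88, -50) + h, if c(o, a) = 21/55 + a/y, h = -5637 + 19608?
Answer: 9219737/660 ≈ 13969.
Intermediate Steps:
h = 13971
c(o, a) = 21/55 + a/24
c(88, -50) + h = (21/55 + (1/24)*(-50)) + 13971 = (21/55 - 25/12) + 13971 = -1123/660 + 13971 = 9219737/660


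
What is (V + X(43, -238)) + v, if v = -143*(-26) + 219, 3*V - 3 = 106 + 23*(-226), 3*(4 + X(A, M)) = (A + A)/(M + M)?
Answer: 1596937/714 ≈ 2236.6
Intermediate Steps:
X(A, M) = -4 + A/(3*M) (X(A, M) = -4 + ((A + A)/(M + M))/3 = -4 + ((2*A)/((2*M)))/3 = -4 + ((2*A)*(1/(2*M)))/3 = -4 + (A/M)/3 = -4 + A/(3*M))
V = -5089/3 (V = 1 + (106 + 23*(-226))/3 = 1 + (106 - 5198)/3 = 1 + (⅓)*(-5092) = 1 - 5092/3 = -5089/3 ≈ -1696.3)
v = 3937 (v = 3718 + 219 = 3937)
(V + X(43, -238)) + v = (-5089/3 + (-4 + (⅓)*43/(-238))) + 3937 = (-5089/3 + (-4 + (⅓)*43*(-1/238))) + 3937 = (-5089/3 + (-4 - 43/714)) + 3937 = (-5089/3 - 2899/714) + 3937 = -1214081/714 + 3937 = 1596937/714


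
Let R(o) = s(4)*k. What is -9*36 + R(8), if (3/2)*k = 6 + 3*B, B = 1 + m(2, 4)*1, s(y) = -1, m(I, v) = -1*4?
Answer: -322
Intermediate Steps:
m(I, v) = -4
B = -3 (B = 1 - 4*1 = 1 - 4 = -3)
k = -2 (k = 2*(6 + 3*(-3))/3 = 2*(6 - 9)/3 = (⅔)*(-3) = -2)
R(o) = 2 (R(o) = -1*(-2) = 2)
-9*36 + R(8) = -9*36 + 2 = -324 + 2 = -322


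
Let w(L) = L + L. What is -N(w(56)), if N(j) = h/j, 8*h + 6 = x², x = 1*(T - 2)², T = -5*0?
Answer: -5/448 ≈ -0.011161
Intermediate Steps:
w(L) = 2*L
T = 0
x = 4 (x = 1*(0 - 2)² = 1*(-2)² = 1*4 = 4)
h = 5/4 (h = -¾ + (⅛)*4² = -¾ + (⅛)*16 = -¾ + 2 = 5/4 ≈ 1.2500)
N(j) = 5/(4*j)
-N(w(56)) = -5/(4*(2*56)) = -5/(4*112) = -1*5/448 = -5/448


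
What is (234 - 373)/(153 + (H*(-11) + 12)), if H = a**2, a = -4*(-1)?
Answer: 139/11 ≈ 12.636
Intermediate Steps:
a = 4
H = 16 (H = 4**2 = 16)
(234 - 373)/(153 + (H*(-11) + 12)) = (234 - 373)/(153 + (16*(-11) + 12)) = -139/(153 + (-176 + 12)) = -139/(153 - 164) = -139/(-11) = -139*(-1/11) = 139/11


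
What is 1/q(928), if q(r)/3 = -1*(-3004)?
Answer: 1/9012 ≈ 0.00011096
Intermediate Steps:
q(r) = 9012 (q(r) = 3*(-1*(-3004)) = 3*3004 = 9012)
1/q(928) = 1/9012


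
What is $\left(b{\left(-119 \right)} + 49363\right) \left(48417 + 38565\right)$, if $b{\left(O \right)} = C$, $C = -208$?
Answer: $4275600210$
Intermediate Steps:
$b{\left(O \right)} = -208$
$\left(b{\left(-119 \right)} + 49363\right) \left(48417 + 38565\right) = \left(-208 + 49363\right) \left(48417 + 38565\right) = 49155 \cdot 86982 = 4275600210$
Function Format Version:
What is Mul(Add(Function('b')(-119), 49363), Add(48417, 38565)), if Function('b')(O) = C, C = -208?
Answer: 4275600210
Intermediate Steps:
Function('b')(O) = -208
Mul(Add(Function('b')(-119), 49363), Add(48417, 38565)) = Mul(Add(-208, 49363), Add(48417, 38565)) = Mul(49155, 86982) = 4275600210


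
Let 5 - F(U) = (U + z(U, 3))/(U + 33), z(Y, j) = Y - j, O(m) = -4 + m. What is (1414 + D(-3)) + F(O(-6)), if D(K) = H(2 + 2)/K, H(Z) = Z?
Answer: 4256/3 ≈ 1418.7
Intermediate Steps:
F(U) = 5 - (-3 + 2*U)/(33 + U) (F(U) = 5 - (U + (U - 1*3))/(U + 33) = 5 - (U + (U - 3))/(33 + U) = 5 - (U + (-3 + U))/(33 + U) = 5 - (-3 + 2*U)/(33 + U))
D(K) = 4/K (D(K) = (2 + 2)/K = 4/K)
(1414 + D(-3)) + F(O(-6)) = (1414 + 4/(-3)) + 3*(56 + (-4 - 6))/(33 + (-4 - 6)) = (1414 + 4*(-⅓)) + 3*(56 - 10)/(33 - 10) = (1414 - 4/3) + 3*46/23 = 4238/3 + 3*(1/23)*46 = 4238/3 + 6 = 4256/3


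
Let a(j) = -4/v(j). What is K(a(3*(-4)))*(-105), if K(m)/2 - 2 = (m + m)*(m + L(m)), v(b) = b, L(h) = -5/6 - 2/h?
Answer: 490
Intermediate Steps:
L(h) = -5/6 - 2/h (L(h) = -5*1/6 - 2/h = -5/6 - 2/h)
a(j) = -4/j
K(m) = 4 + 4*m*(-5/6 + m - 2/m) (K(m) = 4 + 2*((m + m)*(m + (-5/6 - 2/m))) = 4 + 2*((2*m)*(-5/6 + m - 2/m)) = 4 + 2*(2*m*(-5/6 + m - 2/m)) = 4 + 4*m*(-5/6 + m - 2/m))
K(a(3*(-4)))*(-105) = (-4 + 4*(-4/(3*(-4)))**2 - (-40)/(3*(3*(-4))))*(-105) = (-4 + 4*(-4/(-12))**2 - (-40)/(3*(-12)))*(-105) = (-4 + 4*(-4*(-1/12))**2 - (-40)*(-1)/(3*12))*(-105) = (-4 + 4*(1/3)**2 - 10/3*1/3)*(-105) = (-4 + 4*(1/9) - 10/9)*(-105) = (-4 + 4/9 - 10/9)*(-105) = -14/3*(-105) = 490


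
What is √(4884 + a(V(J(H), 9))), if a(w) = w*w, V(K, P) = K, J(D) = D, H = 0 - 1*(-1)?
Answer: √4885 ≈ 69.893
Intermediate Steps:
H = 1 (H = 0 + 1 = 1)
a(w) = w²
√(4884 + a(V(J(H), 9))) = √(4884 + 1²) = √(4884 + 1) = √4885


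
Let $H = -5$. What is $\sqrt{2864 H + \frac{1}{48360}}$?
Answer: $\frac{i \sqrt{8372508755910}}{24180} \approx 119.67 i$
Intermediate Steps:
$\sqrt{2864 H + \frac{1}{48360}} = \sqrt{2864 \left(-5\right) + \frac{1}{48360}} = \sqrt{-14320 + \frac{1}{48360}} = \sqrt{- \frac{692515199}{48360}} = \frac{i \sqrt{8372508755910}}{24180}$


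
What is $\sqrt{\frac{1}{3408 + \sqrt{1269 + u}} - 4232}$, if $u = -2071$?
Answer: $\sqrt{\frac{-14422655 - 4232 i \sqrt{802}}{3408 + i \sqrt{802}}} \approx 1.0 \cdot 10^{-8} - 65.054 i$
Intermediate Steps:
$\sqrt{\frac{1}{3408 + \sqrt{1269 + u}} - 4232} = \sqrt{\frac{1}{3408 + \sqrt{1269 - 2071}} - 4232} = \sqrt{\frac{1}{3408 + \sqrt{-802}} - 4232} = \sqrt{\frac{1}{3408 + i \sqrt{802}} - 4232} = \sqrt{-4232 + \frac{1}{3408 + i \sqrt{802}}}$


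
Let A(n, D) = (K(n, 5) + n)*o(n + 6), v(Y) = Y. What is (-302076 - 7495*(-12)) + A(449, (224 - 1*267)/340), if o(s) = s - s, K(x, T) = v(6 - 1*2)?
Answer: -212136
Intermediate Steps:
K(x, T) = 4 (K(x, T) = 6 - 1*2 = 6 - 2 = 4)
o(s) = 0
A(n, D) = 0 (A(n, D) = (4 + n)*0 = 0)
(-302076 - 7495*(-12)) + A(449, (224 - 1*267)/340) = (-302076 - 7495*(-12)) + 0 = (-302076 + 89940) + 0 = -212136 + 0 = -212136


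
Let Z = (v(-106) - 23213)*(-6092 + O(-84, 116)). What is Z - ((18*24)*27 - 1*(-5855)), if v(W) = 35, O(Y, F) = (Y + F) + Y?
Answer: 142388113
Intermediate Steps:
O(Y, F) = F + 2*Y (O(Y, F) = (F + Y) + Y = F + 2*Y)
Z = 142405632 (Z = (35 - 23213)*(-6092 + (116 + 2*(-84))) = -23178*(-6092 + (116 - 168)) = -23178*(-6092 - 52) = -23178*(-6144) = 142405632)
Z - ((18*24)*27 - 1*(-5855)) = 142405632 - ((18*24)*27 - 1*(-5855)) = 142405632 - (432*27 + 5855) = 142405632 - (11664 + 5855) = 142405632 - 1*17519 = 142405632 - 17519 = 142388113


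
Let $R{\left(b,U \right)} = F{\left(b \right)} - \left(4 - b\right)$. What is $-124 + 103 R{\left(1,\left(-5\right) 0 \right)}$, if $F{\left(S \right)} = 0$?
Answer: $-433$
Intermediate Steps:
$R{\left(b,U \right)} = -4 + b$ ($R{\left(b,U \right)} = 0 - \left(4 - b\right) = 0 + \left(-4 + b\right) = -4 + b$)
$-124 + 103 R{\left(1,\left(-5\right) 0 \right)} = -124 + 103 \left(-4 + 1\right) = -124 + 103 \left(-3\right) = -124 - 309 = -433$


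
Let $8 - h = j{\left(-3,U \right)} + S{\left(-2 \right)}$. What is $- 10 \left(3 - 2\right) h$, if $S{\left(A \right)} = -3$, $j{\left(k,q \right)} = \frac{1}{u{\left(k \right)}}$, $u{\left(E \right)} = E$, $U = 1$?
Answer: $- \frac{340}{3} \approx -113.33$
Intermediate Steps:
$j{\left(k,q \right)} = \frac{1}{k}$
$h = \frac{34}{3}$ ($h = 8 - \left(\frac{1}{-3} - 3\right) = 8 - \left(- \frac{1}{3} - 3\right) = 8 - - \frac{10}{3} = 8 + \frac{10}{3} = \frac{34}{3} \approx 11.333$)
$- 10 \left(3 - 2\right) h = - 10 \left(3 - 2\right) \frac{34}{3} = \left(-10\right) 1 \cdot \frac{34}{3} = \left(-10\right) \frac{34}{3} = - \frac{340}{3}$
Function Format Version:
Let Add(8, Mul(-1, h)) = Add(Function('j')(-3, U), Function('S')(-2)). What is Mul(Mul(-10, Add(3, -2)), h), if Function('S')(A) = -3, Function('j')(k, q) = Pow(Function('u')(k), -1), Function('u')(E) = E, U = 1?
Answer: Rational(-340, 3) ≈ -113.33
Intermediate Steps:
Function('j')(k, q) = Pow(k, -1)
h = Rational(34, 3) (h = Add(8, Mul(-1, Add(Pow(-3, -1), -3))) = Add(8, Mul(-1, Add(Rational(-1, 3), -3))) = Add(8, Mul(-1, Rational(-10, 3))) = Add(8, Rational(10, 3)) = Rational(34, 3) ≈ 11.333)
Mul(Mul(-10, Add(3, -2)), h) = Mul(Mul(-10, Add(3, -2)), Rational(34, 3)) = Mul(Mul(-10, 1), Rational(34, 3)) = Mul(-10, Rational(34, 3)) = Rational(-340, 3)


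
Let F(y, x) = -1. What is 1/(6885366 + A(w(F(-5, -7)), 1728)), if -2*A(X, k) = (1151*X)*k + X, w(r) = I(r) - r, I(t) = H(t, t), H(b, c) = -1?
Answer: 1/6885366 ≈ 1.4524e-7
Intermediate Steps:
I(t) = -1
w(r) = -1 - r
A(X, k) = -X/2 - 1151*X*k/2 (A(X, k) = -((1151*X)*k + X)/2 = -(1151*X*k + X)/2 = -(X + 1151*X*k)/2 = -X/2 - 1151*X*k/2)
1/(6885366 + A(w(F(-5, -7)), 1728)) = 1/(6885366 - (-1 - 1*(-1))*(1 + 1151*1728)/2) = 1/(6885366 - (-1 + 1)*(1 + 1988928)/2) = 1/(6885366 - ½*0*1988929) = 1/(6885366 + 0) = 1/6885366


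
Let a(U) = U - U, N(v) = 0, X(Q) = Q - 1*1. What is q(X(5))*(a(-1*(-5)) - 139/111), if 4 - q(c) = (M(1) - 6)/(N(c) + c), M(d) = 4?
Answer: -417/74 ≈ -5.6351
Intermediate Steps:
X(Q) = -1 + Q (X(Q) = Q - 1 = -1 + Q)
a(U) = 0
q(c) = 4 + 2/c (q(c) = 4 - (4 - 6)/(0 + c) = 4 - (-2)/c = 4 + 2/c)
q(X(5))*(a(-1*(-5)) - 139/111) = (4 + 2/(-1 + 5))*(0 - 139/111) = (4 + 2/4)*(0 - 139*1/111) = (4 + 2*(¼))*(0 - 139/111) = (4 + ½)*(-139/111) = (9/2)*(-139/111) = -417/74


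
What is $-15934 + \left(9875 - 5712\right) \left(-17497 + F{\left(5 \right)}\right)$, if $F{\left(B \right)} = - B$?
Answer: $-72876760$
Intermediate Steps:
$-15934 + \left(9875 - 5712\right) \left(-17497 + F{\left(5 \right)}\right) = -15934 + \left(9875 - 5712\right) \left(-17497 - 5\right) = -15934 + 4163 \left(-17497 - 5\right) = -15934 + 4163 \left(-17502\right) = -15934 - 72860826 = -72876760$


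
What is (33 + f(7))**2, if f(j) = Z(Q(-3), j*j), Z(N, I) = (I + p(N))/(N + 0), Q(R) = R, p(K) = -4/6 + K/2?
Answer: 97969/324 ≈ 302.37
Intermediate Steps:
p(K) = -2/3 + K/2 (p(K) = -4*1/6 + K*(1/2) = -2/3 + K/2)
Z(N, I) = (-2/3 + I + N/2)/N (Z(N, I) = (I + (-2/3 + N/2))/(N + 0) = (-2/3 + I + N/2)/N)
f(j) = 13/18 - j**2/3 (f(j) = (-2/3 + j*j + (1/2)*(-3))/(-3) = -(-2/3 + j**2 - 3/2)/3 = -(-13/6 + j**2)/3 = 13/18 - j**2/3)
(33 + f(7))**2 = (33 + (13/18 - 1/3*7**2))**2 = (33 + (13/18 - 1/3*49))**2 = (33 + (13/18 - 49/3))**2 = (33 - 281/18)**2 = (313/18)**2 = 97969/324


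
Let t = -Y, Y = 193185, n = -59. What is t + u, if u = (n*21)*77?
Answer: -288588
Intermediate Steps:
u = -95403 (u = -59*21*77 = -1239*77 = -95403)
t = -193185 (t = -1*193185 = -193185)
t + u = -193185 - 95403 = -288588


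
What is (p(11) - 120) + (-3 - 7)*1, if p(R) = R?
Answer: -119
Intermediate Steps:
(p(11) - 120) + (-3 - 7)*1 = (11 - 120) + (-3 - 7)*1 = -109 - 10*1 = -109 - 10 = -119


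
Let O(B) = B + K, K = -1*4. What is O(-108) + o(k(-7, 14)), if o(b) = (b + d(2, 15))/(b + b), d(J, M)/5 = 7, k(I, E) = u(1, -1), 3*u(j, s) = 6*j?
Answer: -411/4 ≈ -102.75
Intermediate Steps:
u(j, s) = 2*j (u(j, s) = (6*j)/3 = 2*j)
k(I, E) = 2 (k(I, E) = 2*1 = 2)
K = -4
d(J, M) = 35 (d(J, M) = 5*7 = 35)
o(b) = (35 + b)/(2*b) (o(b) = (b + 35)/(b + b) = (35 + b)/((2*b)) = (35 + b)*(1/(2*b)) = (35 + b)/(2*b))
O(B) = -4 + B (O(B) = B - 4 = -4 + B)
O(-108) + o(k(-7, 14)) = (-4 - 108) + (½)*(35 + 2)/2 = -112 + (½)*(½)*37 = -112 + 37/4 = -411/4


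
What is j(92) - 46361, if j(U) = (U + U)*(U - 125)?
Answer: -52433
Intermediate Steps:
j(U) = 2*U*(-125 + U) (j(U) = (2*U)*(-125 + U) = 2*U*(-125 + U))
j(92) - 46361 = 2*92*(-125 + 92) - 46361 = 2*92*(-33) - 46361 = -6072 - 46361 = -52433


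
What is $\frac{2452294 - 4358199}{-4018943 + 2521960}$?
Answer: $\frac{1905905}{1496983} \approx 1.2732$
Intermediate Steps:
$\frac{2452294 - 4358199}{-4018943 + 2521960} = - \frac{1905905}{-1496983} = \left(-1905905\right) \left(- \frac{1}{1496983}\right) = \frac{1905905}{1496983}$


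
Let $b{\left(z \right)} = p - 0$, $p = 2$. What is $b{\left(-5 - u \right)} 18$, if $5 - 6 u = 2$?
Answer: $36$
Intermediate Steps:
$u = \frac{1}{2}$ ($u = \frac{5}{6} - \frac{1}{3} = \frac{1}{2} \approx 0.5$)
$b{\left(z \right)} = 2$ ($b{\left(z \right)} = 2 - 0 = 2 + 0 = 2$)
$b{\left(-5 - u \right)} 18 = 2 \cdot 18 = 36$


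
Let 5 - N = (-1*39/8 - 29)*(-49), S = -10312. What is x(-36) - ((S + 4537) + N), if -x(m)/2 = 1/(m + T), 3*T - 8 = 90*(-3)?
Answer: 10996239/1480 ≈ 7429.9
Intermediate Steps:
T = -262/3 (T = 8/3 + (90*(-3))/3 = 8/3 + (⅓)*(-270) = 8/3 - 90 = -262/3 ≈ -87.333)
x(m) = -2/(-262/3 + m) (x(m) = -2/(m - 262/3) = -2/(-262/3 + m))
N = -13239/8 (N = 5 - (-1*39/8 - 29)*(-49) = 5 - (-39*⅛ - 29)*(-49) = 5 - (-39/8 - 29)*(-49) = 5 - (-271)*(-49)/8 = 5 - 1*13279/8 = 5 - 13279/8 = -13239/8 ≈ -1654.9)
x(-36) - ((S + 4537) + N) = -6/(-262 + 3*(-36)) - ((-10312 + 4537) - 13239/8) = -6/(-262 - 108) - (-5775 - 13239/8) = -6/(-370) - 1*(-59439/8) = -6*(-1/370) + 59439/8 = 3/185 + 59439/8 = 10996239/1480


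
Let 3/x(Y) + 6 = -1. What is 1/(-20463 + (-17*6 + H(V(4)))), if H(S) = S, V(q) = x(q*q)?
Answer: -7/143958 ≈ -4.8625e-5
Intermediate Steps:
x(Y) = -3/7 (x(Y) = 3/(-6 - 1) = 3/(-7) = 3*(-1/7) = -3/7)
V(q) = -3/7
1/(-20463 + (-17*6 + H(V(4)))) = 1/(-20463 + (-17*6 - 3/7)) = 1/(-20463 + (-102 - 3/7)) = 1/(-20463 - 717/7) = 1/(-143958/7) = -7/143958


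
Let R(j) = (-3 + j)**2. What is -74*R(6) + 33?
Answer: -633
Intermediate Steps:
-74*R(6) + 33 = -74*(-3 + 6)**2 + 33 = -74*3**2 + 33 = -74*9 + 33 = -666 + 33 = -633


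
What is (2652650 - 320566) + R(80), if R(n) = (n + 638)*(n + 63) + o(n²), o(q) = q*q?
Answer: 43394758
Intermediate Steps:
o(q) = q²
R(n) = n⁴ + (63 + n)*(638 + n) (R(n) = (n + 638)*(n + 63) + (n²)² = (638 + n)*(63 + n) + n⁴ = (63 + n)*(638 + n) + n⁴ = n⁴ + (63 + n)*(638 + n))
(2652650 - 320566) + R(80) = (2652650 - 320566) + (40194 + 80² + 80⁴ + 701*80) = 2332084 + (40194 + 6400 + 40960000 + 56080) = 2332084 + 41062674 = 43394758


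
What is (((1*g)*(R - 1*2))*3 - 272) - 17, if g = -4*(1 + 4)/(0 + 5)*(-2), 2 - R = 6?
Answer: -433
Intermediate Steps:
R = -4 (R = 2 - 1*6 = 2 - 6 = -4)
g = 8 (g = -20/5*(-2) = -4*1*(-2) = -4*(-2) = 8)
(((1*g)*(R - 1*2))*3 - 272) - 17 = (((1*8)*(-4 - 1*2))*3 - 272) - 17 = ((8*(-4 - 2))*3 - 272) - 17 = ((8*(-6))*3 - 272) - 17 = (-48*3 - 272) - 17 = (-144 - 272) - 17 = -416 - 17 = -433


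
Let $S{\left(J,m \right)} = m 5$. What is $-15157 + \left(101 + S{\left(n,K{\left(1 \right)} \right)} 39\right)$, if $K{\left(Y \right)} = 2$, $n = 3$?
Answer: $-14666$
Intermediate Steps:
$S{\left(J,m \right)} = 5 m$
$-15157 + \left(101 + S{\left(n,K{\left(1 \right)} \right)} 39\right) = -15157 + \left(101 + 5 \cdot 2 \cdot 39\right) = -15157 + \left(101 + 10 \cdot 39\right) = -15157 + \left(101 + 390\right) = -15157 + 491 = -14666$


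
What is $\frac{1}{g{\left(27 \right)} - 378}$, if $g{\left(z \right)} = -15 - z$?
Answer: $- \frac{1}{420} \approx -0.002381$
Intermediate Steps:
$\frac{1}{g{\left(27 \right)} - 378} = \frac{1}{\left(-15 - 27\right) - 378} = \frac{1}{-42 - 378} = \frac{1}{-420} = - \frac{1}{420}$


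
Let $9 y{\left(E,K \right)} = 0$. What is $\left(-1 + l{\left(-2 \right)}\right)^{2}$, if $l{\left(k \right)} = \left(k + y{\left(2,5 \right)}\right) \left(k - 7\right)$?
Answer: $289$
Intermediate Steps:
$y{\left(E,K \right)} = 0$ ($y{\left(E,K \right)} = \frac{1}{9} \cdot 0 = 0$)
$l{\left(k \right)} = k \left(-7 + k\right)$ ($l{\left(k \right)} = \left(k + 0\right) \left(k - 7\right) = k \left(-7 + k\right)$)
$\left(-1 + l{\left(-2 \right)}\right)^{2} = \left(-1 - 2 \left(-7 - 2\right)\right)^{2} = \left(-1 - -18\right)^{2} = \left(-1 + 18\right)^{2} = 17^{2} = 289$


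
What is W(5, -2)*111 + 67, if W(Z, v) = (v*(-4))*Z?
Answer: 4507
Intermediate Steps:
W(Z, v) = -4*Z*v (W(Z, v) = (-4*v)*Z = -4*Z*v)
W(5, -2)*111 + 67 = -4*5*(-2)*111 + 67 = 40*111 + 67 = 4440 + 67 = 4507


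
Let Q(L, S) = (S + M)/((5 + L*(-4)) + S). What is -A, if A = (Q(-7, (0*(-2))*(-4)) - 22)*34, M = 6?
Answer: 8160/11 ≈ 741.82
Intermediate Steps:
Q(L, S) = (6 + S)/(5 + S - 4*L) (Q(L, S) = (S + 6)/((5 + L*(-4)) + S) = (6 + S)/((5 - 4*L) + S) = (6 + S)/(5 + S - 4*L))
A = -8160/11 (A = ((6 + (0*(-2))*(-4))/(5 + (0*(-2))*(-4) - 4*(-7)) - 22)*34 = ((6 + 0*(-4))/(5 + 0*(-4) + 28) - 22)*34 = ((6 + 0)/(5 + 0 + 28) - 22)*34 = (6/33 - 22)*34 = ((1/33)*6 - 22)*34 = (2/11 - 22)*34 = -240/11*34 = -8160/11 ≈ -741.82)
-A = -1*(-8160/11) = 8160/11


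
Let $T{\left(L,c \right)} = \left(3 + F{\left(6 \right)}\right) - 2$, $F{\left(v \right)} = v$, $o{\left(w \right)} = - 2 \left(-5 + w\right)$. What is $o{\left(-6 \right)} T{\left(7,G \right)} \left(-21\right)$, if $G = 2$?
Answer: $-3234$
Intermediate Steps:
$o{\left(w \right)} = 10 - 2 w$
$T{\left(L,c \right)} = 7$ ($T{\left(L,c \right)} = \left(3 + 6\right) - 2 = 9 - 2 = 7$)
$o{\left(-6 \right)} T{\left(7,G \right)} \left(-21\right) = \left(10 - -12\right) 7 \left(-21\right) = \left(10 + 12\right) 7 \left(-21\right) = 22 \cdot 7 \left(-21\right) = 154 \left(-21\right) = -3234$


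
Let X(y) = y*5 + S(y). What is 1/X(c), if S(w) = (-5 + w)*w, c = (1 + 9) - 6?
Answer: 1/16 ≈ 0.062500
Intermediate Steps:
c = 4 (c = 10 - 6 = 4)
S(w) = w*(-5 + w)
X(y) = 5*y + y*(-5 + y) (X(y) = y*5 + y*(-5 + y) = 5*y + y*(-5 + y))
1/X(c) = 1/(4²) = 1/16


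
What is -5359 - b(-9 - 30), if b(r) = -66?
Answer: -5293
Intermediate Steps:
-5359 - b(-9 - 30) = -5359 - 1*(-66) = -5359 + 66 = -5293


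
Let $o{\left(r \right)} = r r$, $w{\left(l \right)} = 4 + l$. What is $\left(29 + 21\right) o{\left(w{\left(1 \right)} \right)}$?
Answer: $1250$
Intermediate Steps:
$o{\left(r \right)} = r^{2}$
$\left(29 + 21\right) o{\left(w{\left(1 \right)} \right)} = \left(29 + 21\right) \left(4 + 1\right)^{2} = 50 \cdot 5^{2} = 50 \cdot 25 = 1250$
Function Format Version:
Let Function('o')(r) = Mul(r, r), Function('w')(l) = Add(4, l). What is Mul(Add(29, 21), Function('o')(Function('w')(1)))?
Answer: 1250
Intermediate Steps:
Function('o')(r) = Pow(r, 2)
Mul(Add(29, 21), Function('o')(Function('w')(1))) = Mul(Add(29, 21), Pow(Add(4, 1), 2)) = Mul(50, Pow(5, 2)) = Mul(50, 25) = 1250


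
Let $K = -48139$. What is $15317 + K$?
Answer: $-32822$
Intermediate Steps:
$15317 + K = 15317 - 48139 = -32822$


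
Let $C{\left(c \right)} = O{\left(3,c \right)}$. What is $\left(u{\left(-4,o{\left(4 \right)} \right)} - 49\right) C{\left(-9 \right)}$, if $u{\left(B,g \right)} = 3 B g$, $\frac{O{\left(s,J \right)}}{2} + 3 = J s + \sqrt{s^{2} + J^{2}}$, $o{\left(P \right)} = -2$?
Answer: $1500 - 150 \sqrt{10} \approx 1025.7$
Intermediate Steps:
$O{\left(s,J \right)} = -6 + 2 \sqrt{J^{2} + s^{2}} + 2 J s$ ($O{\left(s,J \right)} = -6 + 2 \left(J s + \sqrt{s^{2} + J^{2}}\right) = -6 + 2 \left(J s + \sqrt{J^{2} + s^{2}}\right) = -6 + 2 \left(\sqrt{J^{2} + s^{2}} + J s\right) = -6 + \left(2 \sqrt{J^{2} + s^{2}} + 2 J s\right) = -6 + 2 \sqrt{J^{2} + s^{2}} + 2 J s$)
$C{\left(c \right)} = -6 + 2 \sqrt{9 + c^{2}} + 6 c$ ($C{\left(c \right)} = -6 + 2 \sqrt{c^{2} + 3^{2}} + 2 c 3 = -6 + 2 \sqrt{c^{2} + 9} + 6 c = -6 + 2 \sqrt{9 + c^{2}} + 6 c$)
$u{\left(B,g \right)} = 3 B g$
$\left(u{\left(-4,o{\left(4 \right)} \right)} - 49\right) C{\left(-9 \right)} = \left(3 \left(-4\right) \left(-2\right) - 49\right) \left(-6 + 2 \sqrt{9 + \left(-9\right)^{2}} + 6 \left(-9\right)\right) = \left(24 - 49\right) \left(-6 + 2 \sqrt{9 + 81} - 54\right) = - 25 \left(-6 + 2 \sqrt{90} - 54\right) = - 25 \left(-6 + 2 \cdot 3 \sqrt{10} - 54\right) = - 25 \left(-6 + 6 \sqrt{10} - 54\right) = - 25 \left(-60 + 6 \sqrt{10}\right) = 1500 - 150 \sqrt{10}$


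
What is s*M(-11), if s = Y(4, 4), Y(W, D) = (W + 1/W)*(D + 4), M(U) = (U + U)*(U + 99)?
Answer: -65824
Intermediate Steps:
M(U) = 2*U*(99 + U) (M(U) = (2*U)*(99 + U) = 2*U*(99 + U))
Y(W, D) = (4 + D)*(W + 1/W) (Y(W, D) = (W + 1/W)*(4 + D) = (4 + D)*(W + 1/W))
s = 34 (s = (4 + 4 + 4**2*(4 + 4))/4 = (4 + 4 + 16*8)/4 = (4 + 4 + 128)/4 = (1/4)*136 = 34)
s*M(-11) = 34*(2*(-11)*(99 - 11)) = 34*(2*(-11)*88) = 34*(-1936) = -65824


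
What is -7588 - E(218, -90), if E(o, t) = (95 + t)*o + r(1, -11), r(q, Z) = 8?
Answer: -8686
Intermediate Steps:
E(o, t) = 8 + o*(95 + t) (E(o, t) = (95 + t)*o + 8 = o*(95 + t) + 8 = 8 + o*(95 + t))
-7588 - E(218, -90) = -7588 - (8 + 95*218 + 218*(-90)) = -7588 - (8 + 20710 - 19620) = -7588 - 1*1098 = -7588 - 1098 = -8686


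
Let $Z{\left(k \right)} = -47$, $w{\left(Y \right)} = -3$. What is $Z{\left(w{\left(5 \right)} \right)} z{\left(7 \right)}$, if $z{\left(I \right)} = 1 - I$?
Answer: $282$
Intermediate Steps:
$Z{\left(w{\left(5 \right)} \right)} z{\left(7 \right)} = - 47 \left(1 - 7\right) = \left(-47\right) \left(-6\right) = 282$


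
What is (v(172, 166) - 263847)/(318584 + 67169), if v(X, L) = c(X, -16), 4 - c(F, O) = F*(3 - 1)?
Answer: -264187/385753 ≈ -0.68486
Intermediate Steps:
c(F, O) = 4 - 2*F (c(F, O) = 4 - F*(3 - 1) = 4 - F*2 = 4 - 2*F)
v(X, L) = 4 - 2*X
(v(172, 166) - 263847)/(318584 + 67169) = ((4 - 2*172) - 263847)/(318584 + 67169) = ((4 - 344) - 263847)/385753 = (-340 - 263847)*(1/385753) = -264187*1/385753 = -264187/385753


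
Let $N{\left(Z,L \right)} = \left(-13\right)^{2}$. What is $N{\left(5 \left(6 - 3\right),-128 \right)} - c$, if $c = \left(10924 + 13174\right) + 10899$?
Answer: $-34828$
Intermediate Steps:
$N{\left(Z,L \right)} = 169$
$c = 34997$ ($c = 24098 + 10899 = 34997$)
$N{\left(5 \left(6 - 3\right),-128 \right)} - c = 169 - 34997 = -34828$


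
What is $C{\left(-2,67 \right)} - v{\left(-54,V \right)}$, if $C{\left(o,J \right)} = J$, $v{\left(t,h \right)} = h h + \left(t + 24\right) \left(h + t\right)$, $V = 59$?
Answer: $-3264$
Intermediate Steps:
$v{\left(t,h \right)} = h^{2} + \left(24 + t\right) \left(h + t\right)$
$C{\left(-2,67 \right)} - v{\left(-54,V \right)} = 67 - \left(59^{2} + \left(-54\right)^{2} + 24 \cdot 59 + 24 \left(-54\right) + 59 \left(-54\right)\right) = 67 - \left(3481 + 2916 + 1416 - 1296 - 3186\right) = 67 - 3331 = -3264$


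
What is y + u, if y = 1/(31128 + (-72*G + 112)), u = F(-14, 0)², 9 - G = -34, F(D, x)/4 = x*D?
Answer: 1/28144 ≈ 3.5532e-5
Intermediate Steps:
F(D, x) = 4*D*x (F(D, x) = 4*(x*D) = 4*(D*x) = 4*D*x)
G = 43 (G = 9 - 1*(-34) = 9 + 34 = 43)
u = 0 (u = (4*(-14)*0)² = 0² = 0)
y = 1/28144 (y = 1/(31128 + (-72*43 + 112)) = 1/(31128 + (-3096 + 112)) = 1/(31128 - 2984) = 1/28144 ≈ 3.5532e-5)
y + u = 1/28144 + 0 = 1/28144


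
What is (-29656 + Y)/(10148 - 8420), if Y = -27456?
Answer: -7139/216 ≈ -33.051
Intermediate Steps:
(-29656 + Y)/(10148 - 8420) = (-29656 - 27456)/(10148 - 8420) = -57112/1728 = -57112*1/1728 = -7139/216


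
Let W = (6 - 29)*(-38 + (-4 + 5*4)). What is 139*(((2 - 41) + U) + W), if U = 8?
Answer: 66025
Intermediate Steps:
W = 506 (W = -23*(-38 + (-4 + 20)) = -23*(-38 + 16) = -23*(-22) = 506)
139*(((2 - 41) + U) + W) = 139*(((2 - 41) + 8) + 506) = 139*((-39 + 8) + 506) = 139*(-31 + 506) = 139*475 = 66025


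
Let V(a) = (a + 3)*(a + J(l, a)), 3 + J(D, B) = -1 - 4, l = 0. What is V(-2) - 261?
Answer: -271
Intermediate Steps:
J(D, B) = -8 (J(D, B) = -3 + (-1 - 4) = -3 - 5 = -8)
V(a) = (-8 + a)*(3 + a) (V(a) = (a + 3)*(a - 8) = (3 + a)*(-8 + a) = (-8 + a)*(3 + a))
V(-2) - 261 = (-24 + (-2)² - 5*(-2)) - 261 = (-24 + 4 + 10) - 261 = -10 - 261 = -271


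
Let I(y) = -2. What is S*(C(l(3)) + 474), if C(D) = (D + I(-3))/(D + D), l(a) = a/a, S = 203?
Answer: 192241/2 ≈ 96121.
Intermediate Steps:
l(a) = 1
C(D) = (-2 + D)/(2*D) (C(D) = (D - 2)/(D + D) = (-2 + D)/((2*D)) = (-2 + D)*(1/(2*D)) = (-2 + D)/(2*D))
S*(C(l(3)) + 474) = 203*((1/2)*(-2 + 1)/1 + 474) = 203*((1/2)*1*(-1) + 474) = 203*(-1/2 + 474) = 203*(947/2) = 192241/2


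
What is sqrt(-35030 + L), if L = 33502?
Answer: 2*I*sqrt(382) ≈ 39.09*I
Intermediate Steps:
sqrt(-35030 + L) = sqrt(-35030 + 33502) = sqrt(-1528) = 2*I*sqrt(382)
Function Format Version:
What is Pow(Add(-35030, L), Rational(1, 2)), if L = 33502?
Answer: Mul(2, I, Pow(382, Rational(1, 2))) ≈ Mul(39.090, I)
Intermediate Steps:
Pow(Add(-35030, L), Rational(1, 2)) = Pow(Add(-35030, 33502), Rational(1, 2)) = Pow(-1528, Rational(1, 2)) = Mul(2, I, Pow(382, Rational(1, 2)))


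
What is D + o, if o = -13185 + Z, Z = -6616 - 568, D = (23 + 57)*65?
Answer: -15169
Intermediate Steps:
D = 5200 (D = 80*65 = 5200)
Z = -7184
o = -20369 (o = -13185 - 7184 = -20369)
D + o = 5200 - 20369 = -15169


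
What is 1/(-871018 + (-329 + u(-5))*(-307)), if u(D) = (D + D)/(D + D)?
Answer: -1/770322 ≈ -1.2982e-6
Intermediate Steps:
u(D) = 1 (u(D) = (2*D)/((2*D)) = (2*D)*(1/(2*D)) = 1)
1/(-871018 + (-329 + u(-5))*(-307)) = 1/(-871018 + (-329 + 1)*(-307)) = 1/(-871018 - 328*(-307)) = 1/(-871018 + 100696) = 1/(-770322) = -1/770322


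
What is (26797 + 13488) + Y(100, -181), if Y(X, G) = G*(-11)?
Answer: 42276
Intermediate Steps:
Y(X, G) = -11*G
(26797 + 13488) + Y(100, -181) = (26797 + 13488) - 11*(-181) = 40285 + 1991 = 42276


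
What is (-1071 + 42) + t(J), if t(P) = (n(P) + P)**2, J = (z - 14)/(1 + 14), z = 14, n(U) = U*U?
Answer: -1029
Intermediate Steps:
n(U) = U**2
J = 0 (J = (14 - 14)/(1 + 14) = 0/15 = 0*(1/15) = 0)
t(P) = (P + P**2)**2 (t(P) = (P**2 + P)**2 = (P + P**2)**2)
(-1071 + 42) + t(J) = (-1071 + 42) + 0**2*(1 + 0)**2 = -1029 + 0*1**2 = -1029 + 0*1 = -1029 + 0 = -1029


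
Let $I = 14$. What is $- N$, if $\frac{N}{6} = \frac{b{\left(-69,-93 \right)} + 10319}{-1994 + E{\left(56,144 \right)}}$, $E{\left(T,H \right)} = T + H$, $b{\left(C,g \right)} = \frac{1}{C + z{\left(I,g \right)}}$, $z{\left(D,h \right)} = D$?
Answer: $\frac{567544}{16445} \approx 34.512$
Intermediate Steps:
$b{\left(C,g \right)} = \frac{1}{14 + C}$ ($b{\left(C,g \right)} = \frac{1}{C + 14} = \frac{1}{14 + C}$)
$E{\left(T,H \right)} = H + T$
$N = - \frac{567544}{16445}$ ($N = 6 \frac{\frac{1}{14 - 69} + 10319}{-1994 + \left(144 + 56\right)} = 6 \frac{\frac{1}{-55} + 10319}{-1994 + 200} = 6 \frac{- \frac{1}{55} + 10319}{-1794} = 6 \cdot \frac{567544}{55} \left(- \frac{1}{1794}\right) = 6 \left(- \frac{283772}{49335}\right) = - \frac{567544}{16445} \approx -34.512$)
$- N = \left(-1\right) \left(- \frac{567544}{16445}\right) = \frac{567544}{16445}$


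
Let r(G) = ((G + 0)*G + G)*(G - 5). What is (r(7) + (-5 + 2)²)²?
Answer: 14641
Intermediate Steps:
r(G) = (-5 + G)*(G + G²) (r(G) = (G*G + G)*(-5 + G) = (G² + G)*(-5 + G) = (G + G²)*(-5 + G) = (-5 + G)*(G + G²))
(r(7) + (-5 + 2)²)² = (7*(-5 + 7² - 4*7) + (-5 + 2)²)² = (7*(-5 + 49 - 28) + (-3)²)² = (7*16 + 9)² = (112 + 9)² = 121² = 14641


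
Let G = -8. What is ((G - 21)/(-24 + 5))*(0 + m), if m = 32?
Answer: 928/19 ≈ 48.842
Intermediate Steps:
((G - 21)/(-24 + 5))*(0 + m) = ((-8 - 21)/(-24 + 5))*(0 + 32) = -29/(-19)*32 = -29*(-1/19)*32 = (29/19)*32 = 928/19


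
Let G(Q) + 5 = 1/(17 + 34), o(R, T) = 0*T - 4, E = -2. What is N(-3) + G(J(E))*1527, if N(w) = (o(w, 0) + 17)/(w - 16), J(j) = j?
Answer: -2456655/323 ≈ -7605.7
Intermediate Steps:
o(R, T) = -4 (o(R, T) = 0 - 4 = -4)
G(Q) = -254/51 (G(Q) = -5 + 1/(17 + 34) = -5 + 1/51 = -254/51)
N(w) = 13/(-16 + w) (N(w) = (-4 + 17)/(w - 16) = 13/(-16 + w))
N(-3) + G(J(E))*1527 = 13/(-16 - 3) - 254/51*1527 = 13/(-19) - 129286/17 = 13*(-1/19) - 129286/17 = -13/19 - 129286/17 = -2456655/323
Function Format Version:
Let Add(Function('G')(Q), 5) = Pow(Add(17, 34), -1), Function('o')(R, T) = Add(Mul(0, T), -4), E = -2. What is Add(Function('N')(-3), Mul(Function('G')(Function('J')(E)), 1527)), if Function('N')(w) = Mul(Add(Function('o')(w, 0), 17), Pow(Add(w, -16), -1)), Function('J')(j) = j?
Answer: Rational(-2456655, 323) ≈ -7605.7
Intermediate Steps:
Function('o')(R, T) = -4 (Function('o')(R, T) = Add(0, -4) = -4)
Function('G')(Q) = Rational(-254, 51) (Function('G')(Q) = Add(-5, Pow(Add(17, 34), -1)) = Add(-5, Pow(51, -1)) = Add(-5, Rational(1, 51)) = Rational(-254, 51))
Function('N')(w) = Mul(13, Pow(Add(-16, w), -1)) (Function('N')(w) = Mul(Add(-4, 17), Pow(Add(w, -16), -1)) = Mul(13, Pow(Add(-16, w), -1)))
Add(Function('N')(-3), Mul(Function('G')(Function('J')(E)), 1527)) = Add(Mul(13, Pow(Add(-16, -3), -1)), Mul(Rational(-254, 51), 1527)) = Add(Mul(13, Pow(-19, -1)), Rational(-129286, 17)) = Add(Mul(13, Rational(-1, 19)), Rational(-129286, 17)) = Add(Rational(-13, 19), Rational(-129286, 17)) = Rational(-2456655, 323)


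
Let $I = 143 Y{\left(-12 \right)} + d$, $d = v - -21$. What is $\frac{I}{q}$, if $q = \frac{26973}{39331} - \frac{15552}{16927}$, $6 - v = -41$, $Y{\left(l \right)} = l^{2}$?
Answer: $- \frac{371743664660}{4191993} \approx -88680.0$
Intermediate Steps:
$v = 47$ ($v = 6 - -41 = 6 + 41 = 47$)
$d = 68$ ($d = 47 - -21 = 47 + 21 = 68$)
$q = - \frac{4191993}{17993401}$ ($q = 26973 \cdot \frac{1}{39331} - \frac{15552}{16927} = \frac{729}{1063} - \frac{15552}{16927} = - \frac{4191993}{17993401} \approx -0.23297$)
$I = 20660$ ($I = 143 \left(-12\right)^{2} + 68 = 143 \cdot 144 + 68 = 20592 + 68 = 20660$)
$\frac{I}{q} = \frac{20660}{- \frac{4191993}{17993401}} = 20660 \left(- \frac{17993401}{4191993}\right) = - \frac{371743664660}{4191993}$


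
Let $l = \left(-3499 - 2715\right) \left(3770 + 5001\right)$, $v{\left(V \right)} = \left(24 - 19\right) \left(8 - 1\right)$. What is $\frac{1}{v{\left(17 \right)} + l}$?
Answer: $- \frac{1}{54502959} \approx -1.8348 \cdot 10^{-8}$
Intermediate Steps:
$v{\left(V \right)} = 35$ ($v{\left(V \right)} = 5 \cdot 7 = 35$)
$l = -54502994$ ($l = \left(-6214\right) 8771 = -54502994$)
$\frac{1}{v{\left(17 \right)} + l} = \frac{1}{35 - 54502994} = \frac{1}{-54502959} = - \frac{1}{54502959}$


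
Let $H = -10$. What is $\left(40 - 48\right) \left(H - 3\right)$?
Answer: $104$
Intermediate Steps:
$\left(40 - 48\right) \left(H - 3\right) = \left(40 - 48\right) \left(-10 - 3\right) = \left(40 - 48\right) \left(-13\right) = \left(-8\right) \left(-13\right) = 104$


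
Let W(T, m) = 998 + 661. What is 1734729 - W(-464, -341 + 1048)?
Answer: 1733070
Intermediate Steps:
W(T, m) = 1659
1734729 - W(-464, -341 + 1048) = 1734729 - 1*1659 = 1734729 - 1659 = 1733070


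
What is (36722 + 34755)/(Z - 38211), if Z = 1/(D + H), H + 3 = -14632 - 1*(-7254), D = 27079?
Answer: -1407953946/752680277 ≈ -1.8706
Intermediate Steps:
H = -7381 (H = -3 + (-14632 - 1*(-7254)) = -3 + (-14632 + 7254) = -3 - 7378 = -7381)
Z = 1/19698 (Z = 1/(27079 - 7381) = 1/19698 ≈ 5.0767e-5)
(36722 + 34755)/(Z - 38211) = (36722 + 34755)/(1/19698 - 38211) = 71477/(-752680277/19698) = 71477*(-19698/752680277) = -1407953946/752680277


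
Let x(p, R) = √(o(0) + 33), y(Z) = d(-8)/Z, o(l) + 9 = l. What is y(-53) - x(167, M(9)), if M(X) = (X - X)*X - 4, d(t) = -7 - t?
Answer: -1/53 - 2*√6 ≈ -4.9178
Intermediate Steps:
o(l) = -9 + l
y(Z) = 1/Z (y(Z) = (-7 - 1*(-8))/Z = (-7 + 8)/Z = 1/Z)
M(X) = -4 (M(X) = 0*X - 4 = 0 - 4 = -4)
x(p, R) = 2*√6 (x(p, R) = √((-9 + 0) + 33) = √(-9 + 33) = √24 = 2*√6)
y(-53) - x(167, M(9)) = 1/(-53) - 2*√6 = -1/53 - 2*√6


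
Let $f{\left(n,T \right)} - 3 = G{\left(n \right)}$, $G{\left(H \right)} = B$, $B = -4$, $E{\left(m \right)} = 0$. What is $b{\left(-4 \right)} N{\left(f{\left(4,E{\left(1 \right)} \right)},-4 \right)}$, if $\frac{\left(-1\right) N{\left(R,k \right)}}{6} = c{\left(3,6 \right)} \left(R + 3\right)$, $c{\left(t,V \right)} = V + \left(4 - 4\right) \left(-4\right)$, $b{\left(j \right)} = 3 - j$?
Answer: $-504$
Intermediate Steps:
$G{\left(H \right)} = -4$
$f{\left(n,T \right)} = -1$ ($f{\left(n,T \right)} = 3 - 4 = -1$)
$c{\left(t,V \right)} = V$ ($c{\left(t,V \right)} = V + 0 \left(-4\right) = V + 0 = V$)
$N{\left(R,k \right)} = -108 - 36 R$ ($N{\left(R,k \right)} = - 6 \cdot 6 \left(R + 3\right) = - 6 \cdot 6 \left(3 + R\right) = - 6 \left(18 + 6 R\right) = -108 - 36 R$)
$b{\left(-4 \right)} N{\left(f{\left(4,E{\left(1 \right)} \right)},-4 \right)} = \left(3 - -4\right) \left(-108 - -36\right) = \left(3 + 4\right) \left(-108 + 36\right) = 7 \left(-72\right) = -504$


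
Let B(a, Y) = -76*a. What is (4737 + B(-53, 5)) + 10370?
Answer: 19135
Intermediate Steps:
(4737 + B(-53, 5)) + 10370 = (4737 - 76*(-53)) + 10370 = (4737 + 4028) + 10370 = 8765 + 10370 = 19135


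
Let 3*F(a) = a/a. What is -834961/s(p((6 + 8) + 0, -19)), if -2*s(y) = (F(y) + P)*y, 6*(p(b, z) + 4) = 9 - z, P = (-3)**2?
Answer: 7514649/28 ≈ 2.6838e+5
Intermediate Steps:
P = 9
F(a) = 1/3 (F(a) = (a/a)/3 = (1/3)*1 = 1/3)
p(b, z) = -5/2 - z/6 (p(b, z) = -4 + (9 - z)/6 = -4 + (3/2 - z/6) = -5/2 - z/6)
s(y) = -14*y/3 (s(y) = -(1/3 + 9)*y/2 = -14*y/3)
-834961/s(p((6 + 8) + 0, -19)) = -834961*(-3/(14*(-5/2 - 1/6*(-19)))) = -834961*(-3/(14*(-5/2 + 19/6))) = -834961/((-14/3*2/3)) = -834961/(-28/9) = -834961*(-9/28) = 7514649/28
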